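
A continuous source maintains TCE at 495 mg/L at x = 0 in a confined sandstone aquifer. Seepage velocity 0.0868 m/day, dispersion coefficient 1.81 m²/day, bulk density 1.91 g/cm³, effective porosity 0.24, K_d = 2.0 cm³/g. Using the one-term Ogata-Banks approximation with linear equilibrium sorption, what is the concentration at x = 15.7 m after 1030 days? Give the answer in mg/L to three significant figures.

Retardation factor R = 1 + ρ_b·K_d/n = 1 + 1.91 × 2.0/0.24 = 16.92.
Sorption retards both mechanisms: v_R = v/R = 0.005130 m/day, D_R = D/R = 0.1070 m²/day.
v_R·t = 0.005130 × 1030 = 5.2839 m; 2√(D_R t) = 21.00 m; argument = (15.7 − 5.2839)/21.00 = 0.4960.
C = C₀ × ½·erfc(0.4960) = 495 × 0.2415 = 120 mg/L.

120 mg/L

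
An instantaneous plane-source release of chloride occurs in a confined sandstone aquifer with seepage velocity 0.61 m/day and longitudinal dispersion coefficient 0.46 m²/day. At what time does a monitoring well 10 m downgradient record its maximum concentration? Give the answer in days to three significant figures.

For the 1D instantaneous-source solution, setting ∂C/∂t = 0 at fixed x gives v²t² + 2Dt − x² = 0, so t = (√(D² + v²x²) − D)/v².
√(D² + v²x²) = √(0.46² + 0.61² × 10²) = 6.117; v² = 0.3721.
t = (6.117 − 0.46)/0.3721 = 15.2 days (vs. the pure-advection estimate x/v = 16.4 d).

15.2 days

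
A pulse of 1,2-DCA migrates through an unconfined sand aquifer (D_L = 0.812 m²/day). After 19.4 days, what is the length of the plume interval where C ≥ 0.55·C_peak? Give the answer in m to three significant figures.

The plume is Gaussian with σ = √(2Dt) = √(2 × 0.812 × 19.4) = 5.613 m.
C/C_peak = exp(−Δx²/(2σ²)) = 0.55 ⇒ Δx = σ·√(−2 ln 0.55) = 5.613 × 1.093 = 6.135 m.
Width = 2Δx = 12.3 m.

12.3 m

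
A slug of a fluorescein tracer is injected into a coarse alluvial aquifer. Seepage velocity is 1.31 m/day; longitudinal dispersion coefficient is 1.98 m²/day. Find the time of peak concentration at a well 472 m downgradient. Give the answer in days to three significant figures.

359 days

For the 1D instantaneous-source solution, setting ∂C/∂t = 0 at fixed x gives v²t² + 2Dt − x² = 0, so t = (√(D² + v²x²) − D)/v².
√(D² + v²x²) = √(1.98² + 1.31² × 472²) = 618.3; v² = 1.7161.
t = (618.3 − 1.98)/1.7161 = 359 days (vs. the pure-advection estimate x/v = 360 d).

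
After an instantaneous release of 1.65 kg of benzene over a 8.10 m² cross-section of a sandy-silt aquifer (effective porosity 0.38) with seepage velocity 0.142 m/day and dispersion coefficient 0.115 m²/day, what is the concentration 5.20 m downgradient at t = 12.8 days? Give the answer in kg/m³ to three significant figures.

0.0179 kg/m³

For an instantaneous plane source, C(x,t) = M/(n_e·A·√(4πDt)) · exp(−(x−vt)²/(4Dt)), with n_e·A the pore (flow) area.
Plume center vt = 0.142 × 12.8 = 1.8176 m, so the well at 5.20 m is 3.3824 m downgradient of the peak.
√(4πDt) = 4.301 m, giving peak height M/(n_e·A·√(4πDt)) = 1.65/(0.38 × 8.10 × 4.301) = 0.1246 kg/m³.
(x−vt)²/(4Dt) = (3.3824)²/(4 × 0.115 × 12.8) = 1.943; exp(−1.943) = 0.1433.
C = 0.1246 × 0.1433 = 0.0179 kg/m³.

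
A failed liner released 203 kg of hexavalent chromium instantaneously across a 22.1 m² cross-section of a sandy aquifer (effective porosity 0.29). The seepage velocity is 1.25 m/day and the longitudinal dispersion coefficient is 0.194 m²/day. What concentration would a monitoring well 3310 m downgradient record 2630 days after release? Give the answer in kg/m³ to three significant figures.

0.309 kg/m³

For an instantaneous plane source, C(x,t) = M/(n_e·A·√(4πDt)) · exp(−(x−vt)²/(4Dt)), with n_e·A the pore (flow) area.
Plume center vt = 1.25 × 2630 = 3287.5 m, so the well at 3310 m is 22.5 m downgradient of the peak.
√(4πDt) = 80.07 m, giving peak height M/(n_e·A·√(4πDt)) = 203/(0.29 × 22.1 × 80.07) = 0.3956 kg/m³.
(x−vt)²/(4Dt) = (22.5)²/(4 × 0.194 × 2630) = 0.2481; exp(−0.2481) = 0.7803.
C = 0.3956 × 0.7803 = 0.309 kg/m³.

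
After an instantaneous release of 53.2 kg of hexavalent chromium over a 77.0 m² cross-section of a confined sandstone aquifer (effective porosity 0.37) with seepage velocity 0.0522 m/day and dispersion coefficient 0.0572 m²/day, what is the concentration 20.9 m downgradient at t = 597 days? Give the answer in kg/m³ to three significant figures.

0.0417 kg/m³

For an instantaneous plane source, C(x,t) = M/(n_e·A·√(4πDt)) · exp(−(x−vt)²/(4Dt)), with n_e·A the pore (flow) area.
Plume center vt = 0.0522 × 597 = 31.1634 m, so the well at 20.9 m is 10.2634 m upgradient of the peak.
√(4πDt) = 20.72 m, giving peak height M/(n_e·A·√(4πDt)) = 53.2/(0.37 × 77.0 × 20.72) = 0.09012 kg/m³.
(x−vt)²/(4Dt) = (-10.2634)²/(4 × 0.0572 × 597) = 0.7712; exp(−0.7712) = 0.4625.
C = 0.09012 × 0.4625 = 0.0417 kg/m³.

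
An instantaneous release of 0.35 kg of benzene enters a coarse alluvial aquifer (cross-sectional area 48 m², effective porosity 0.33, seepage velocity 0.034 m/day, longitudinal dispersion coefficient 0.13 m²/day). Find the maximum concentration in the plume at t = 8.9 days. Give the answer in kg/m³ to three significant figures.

The peak of an instantaneous 1D plume sits at x = vt; there the Gaussian factor is 1 and C_max = M/(n_e·A·√(4πDt)), where n_e·A is the pore area the mass is dissolved in.
√(4πDt) = √(4π × 0.13 × 8.9) = 3.813 m, so C_max = 0.35/(0.33 × 48 × 3.813) = 0.00579 kg/m³.

0.00579 kg/m³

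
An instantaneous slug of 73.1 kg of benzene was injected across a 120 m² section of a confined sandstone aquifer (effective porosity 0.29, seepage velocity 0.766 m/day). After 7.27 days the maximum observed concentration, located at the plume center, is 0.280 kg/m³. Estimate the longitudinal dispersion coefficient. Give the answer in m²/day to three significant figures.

0.616 m²/day

At the plume center C_max = M/(n_e·A·√(4πDt)), so D = M²/(4πt·(n_e·A·C_max)²).
n_e·A·C_max = 0.29 × 120 × 0.280 = 9.744 kg/m.
D = 73.1²/(4π × 7.27 × 9.744²) = 0.616 m²/day.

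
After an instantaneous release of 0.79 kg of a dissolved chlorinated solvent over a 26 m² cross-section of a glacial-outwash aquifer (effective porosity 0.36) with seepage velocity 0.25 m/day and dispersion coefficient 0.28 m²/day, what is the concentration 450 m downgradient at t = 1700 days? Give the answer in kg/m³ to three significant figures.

0.000786 kg/m³

For an instantaneous plane source, C(x,t) = M/(n_e·A·√(4πDt)) · exp(−(x−vt)²/(4Dt)), with n_e·A the pore (flow) area.
Plume center vt = 0.25 × 1700 = 425 m, so the well at 450 m is 25 m downgradient of the peak.
√(4πDt) = 77.34 m, giving peak height M/(n_e·A·√(4πDt)) = 0.79/(0.36 × 26 × 77.34) = 0.001091 kg/m³.
(x−vt)²/(4Dt) = (25)²/(4 × 0.28 × 1700) = 0.3283; exp(−0.3283) = 0.7201.
C = 0.001091 × 0.7201 = 0.000786 kg/m³.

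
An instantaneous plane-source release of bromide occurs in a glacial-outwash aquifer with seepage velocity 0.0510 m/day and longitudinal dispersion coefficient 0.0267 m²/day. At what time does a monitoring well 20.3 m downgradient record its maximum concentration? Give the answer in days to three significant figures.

For the 1D instantaneous-source solution, setting ∂C/∂t = 0 at fixed x gives v²t² + 2Dt − x² = 0, so t = (√(D² + v²x²) − D)/v².
√(D² + v²x²) = √(0.0267² + 0.0510² × 20.3²) = 1.036; v² = 0.002601.
t = (1.036 − 0.0267)/0.002601 = 388 days (vs. the pure-advection estimate x/v = 398 d).

388 days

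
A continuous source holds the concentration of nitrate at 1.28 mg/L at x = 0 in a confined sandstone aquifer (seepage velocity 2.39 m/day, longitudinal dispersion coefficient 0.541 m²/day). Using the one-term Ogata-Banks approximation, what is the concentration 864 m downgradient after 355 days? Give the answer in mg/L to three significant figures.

For a continuous step input, C/C₀ ≈ ½·erfc((x−vt)/(2√(Dt))).
vt = 2.39 × 355 = 848.45 m and 2√(Dt) = 2√(0.541 × 355) = 27.72 m.
Argument (x−vt)/(2√(Dt)) = (864 − 848.45)/27.72 = 0.5610; ½·erfc(0.5610) = 0.2138.
C = 1.28 × 0.2138 = 0.274 mg/L.

0.274 mg/L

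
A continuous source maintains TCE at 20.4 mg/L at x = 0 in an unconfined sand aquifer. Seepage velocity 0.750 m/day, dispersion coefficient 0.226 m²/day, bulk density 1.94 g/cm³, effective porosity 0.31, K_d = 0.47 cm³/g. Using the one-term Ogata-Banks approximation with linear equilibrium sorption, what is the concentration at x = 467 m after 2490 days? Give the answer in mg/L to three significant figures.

Retardation factor R = 1 + ρ_b·K_d/n = 1 + 1.94 × 0.47/0.31 = 3.941.
Sorption retards both mechanisms: v_R = v/R = 0.1903 m/day, D_R = D/R = 0.05735 m²/day.
v_R·t = 0.1903 × 2490 = 473.847 m; 2√(D_R t) = 23.90 m; argument = (467 − 473.847)/23.90 = -0.2865.
C = C₀ × ½·erfc(-0.2865) = 20.4 × 0.6573 = 13.4 mg/L.

13.4 mg/L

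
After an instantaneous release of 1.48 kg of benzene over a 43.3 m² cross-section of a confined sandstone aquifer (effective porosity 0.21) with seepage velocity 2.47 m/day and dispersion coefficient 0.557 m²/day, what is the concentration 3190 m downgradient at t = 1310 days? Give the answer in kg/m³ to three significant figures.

0.000831 kg/m³

For an instantaneous plane source, C(x,t) = M/(n_e·A·√(4πDt)) · exp(−(x−vt)²/(4Dt)), with n_e·A the pore (flow) area.
Plume center vt = 2.47 × 1310 = 3235.7 m, so the well at 3190 m is 45.7 m upgradient of the peak.
√(4πDt) = 95.76 m, giving peak height M/(n_e·A·√(4πDt)) = 1.48/(0.21 × 43.3 × 95.76) = 0.001700 kg/m³.
(x−vt)²/(4Dt) = (-45.7)²/(4 × 0.557 × 1310) = 0.7156; exp(−0.7156) = 0.4889.
C = 0.001700 × 0.4889 = 0.000831 kg/m³.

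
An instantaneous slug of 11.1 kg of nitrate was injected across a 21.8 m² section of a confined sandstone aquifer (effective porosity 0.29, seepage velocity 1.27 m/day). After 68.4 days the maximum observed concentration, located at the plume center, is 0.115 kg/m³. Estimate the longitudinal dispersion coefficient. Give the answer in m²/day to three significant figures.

At the plume center C_max = M/(n_e·A·√(4πDt)), so D = M²/(4πt·(n_e·A·C_max)²).
n_e·A·C_max = 0.29 × 21.8 × 0.115 = 0.7270 kg/m.
D = 11.1²/(4π × 68.4 × 0.7270²) = 0.271 m²/day.

0.271 m²/day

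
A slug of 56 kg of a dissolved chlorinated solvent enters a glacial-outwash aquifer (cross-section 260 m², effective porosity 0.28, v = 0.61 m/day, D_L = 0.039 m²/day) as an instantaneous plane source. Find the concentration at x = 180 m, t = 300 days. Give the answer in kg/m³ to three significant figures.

For an instantaneous plane source, C(x,t) = M/(n_e·A·√(4πDt)) · exp(−(x−vt)²/(4Dt)), with n_e·A the pore (flow) area.
Plume center vt = 0.61 × 300 = 183 m, so the well at 180 m is 3 m upgradient of the peak.
√(4πDt) = 12.13 m, giving peak height M/(n_e·A·√(4πDt)) = 56/(0.28 × 260 × 12.13) = 0.06342 kg/m³.
(x−vt)²/(4Dt) = (-3)²/(4 × 0.039 × 300) = 0.1923; exp(−0.1923) = 0.8251.
C = 0.06342 × 0.8251 = 0.0523 kg/m³.

0.0523 kg/m³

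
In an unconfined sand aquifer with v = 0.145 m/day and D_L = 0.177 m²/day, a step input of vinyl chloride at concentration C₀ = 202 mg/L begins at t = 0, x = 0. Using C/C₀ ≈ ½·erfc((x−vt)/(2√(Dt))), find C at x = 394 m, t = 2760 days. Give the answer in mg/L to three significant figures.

For a continuous step input, C/C₀ ≈ ½·erfc((x−vt)/(2√(Dt))).
vt = 0.145 × 2760 = 400.2 m and 2√(Dt) = 2√(0.177 × 2760) = 44.20 m.
Argument (x−vt)/(2√(Dt)) = (394 − 400.2)/44.20 = -0.1403; ½·erfc(-0.1403) = 0.5786.
C = 202 × 0.5786 = 117 mg/L.

117 mg/L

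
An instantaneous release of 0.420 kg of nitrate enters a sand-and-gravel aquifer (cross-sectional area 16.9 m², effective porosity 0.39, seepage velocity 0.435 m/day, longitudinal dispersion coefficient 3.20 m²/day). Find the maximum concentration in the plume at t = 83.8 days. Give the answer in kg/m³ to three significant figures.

The peak of an instantaneous 1D plume sits at x = vt; there the Gaussian factor is 1 and C_max = M/(n_e·A·√(4πDt)), where n_e·A is the pore area the mass is dissolved in.
√(4πDt) = √(4π × 3.20 × 83.8) = 58.05 m, so C_max = 0.420/(0.39 × 16.9 × 58.05) = 0.00110 kg/m³.

0.00110 kg/m³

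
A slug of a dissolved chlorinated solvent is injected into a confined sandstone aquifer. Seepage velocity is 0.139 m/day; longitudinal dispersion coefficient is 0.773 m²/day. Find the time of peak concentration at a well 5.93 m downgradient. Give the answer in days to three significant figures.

18.5 days

For the 1D instantaneous-source solution, setting ∂C/∂t = 0 at fixed x gives v²t² + 2Dt − x² = 0, so t = (√(D² + v²x²) − D)/v².
√(D² + v²x²) = √(0.773² + 0.139² × 5.93²) = 1.130; v² = 0.019321.
t = (1.130 − 0.773)/0.019321 = 18.5 days (vs. the pure-advection estimate x/v = 42.7 d).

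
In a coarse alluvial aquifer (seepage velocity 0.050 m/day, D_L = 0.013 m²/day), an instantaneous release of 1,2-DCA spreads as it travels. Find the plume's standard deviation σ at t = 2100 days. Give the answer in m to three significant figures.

Dispersive spreading gives a Gaussian with σ² = 2Dt; advection only shifts the center.
σ = √(2 × 0.013 × 2100) = 7.39 m.

7.39 m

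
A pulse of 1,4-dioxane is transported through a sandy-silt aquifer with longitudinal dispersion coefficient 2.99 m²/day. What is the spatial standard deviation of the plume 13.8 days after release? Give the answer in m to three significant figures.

9.08 m

Dispersive spreading gives a Gaussian with σ² = 2Dt; advection only shifts the center.
σ = √(2 × 2.99 × 13.8) = 9.08 m.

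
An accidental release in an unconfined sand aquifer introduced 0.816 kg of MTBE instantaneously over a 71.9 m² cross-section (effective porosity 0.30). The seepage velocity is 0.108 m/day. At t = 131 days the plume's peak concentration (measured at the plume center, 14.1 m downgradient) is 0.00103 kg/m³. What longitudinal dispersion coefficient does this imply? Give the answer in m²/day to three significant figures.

0.819 m²/day

At the plume center C_max = M/(n_e·A·√(4πDt)), so D = M²/(4πt·(n_e·A·C_max)²).
n_e·A·C_max = 0.30 × 71.9 × 0.00103 = 0.02222 kg/m.
D = 0.816²/(4π × 131 × 0.02222²) = 0.819 m²/day.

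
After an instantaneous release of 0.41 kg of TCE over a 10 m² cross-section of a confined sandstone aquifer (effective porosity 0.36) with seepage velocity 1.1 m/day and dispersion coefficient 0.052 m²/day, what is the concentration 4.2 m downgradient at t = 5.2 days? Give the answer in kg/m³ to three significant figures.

For an instantaneous plane source, C(x,t) = M/(n_e·A·√(4πDt)) · exp(−(x−vt)²/(4Dt)), with n_e·A the pore (flow) area.
Plume center vt = 1.1 × 5.2 = 5.72 m, so the well at 4.2 m is 1.52 m upgradient of the peak.
√(4πDt) = 1.843 m, giving peak height M/(n_e·A·√(4πDt)) = 0.41/(0.36 × 10 × 1.843) = 0.06180 kg/m³.
(x−vt)²/(4Dt) = (-1.52)²/(4 × 0.052 × 5.2) = 2.136; exp(−2.136) = 0.1181.
C = 0.06180 × 0.1181 = 0.00730 kg/m³.

0.00730 kg/m³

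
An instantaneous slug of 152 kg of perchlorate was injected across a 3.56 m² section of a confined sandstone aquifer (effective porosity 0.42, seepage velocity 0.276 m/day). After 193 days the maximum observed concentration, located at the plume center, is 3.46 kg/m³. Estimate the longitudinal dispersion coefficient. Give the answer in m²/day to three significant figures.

At the plume center C_max = M/(n_e·A·√(4πDt)), so D = M²/(4πt·(n_e·A·C_max)²).
n_e·A·C_max = 0.42 × 3.56 × 3.46 = 5.173 kg/m.
D = 152²/(4π × 193 × 5.173²) = 0.356 m²/day.

0.356 m²/day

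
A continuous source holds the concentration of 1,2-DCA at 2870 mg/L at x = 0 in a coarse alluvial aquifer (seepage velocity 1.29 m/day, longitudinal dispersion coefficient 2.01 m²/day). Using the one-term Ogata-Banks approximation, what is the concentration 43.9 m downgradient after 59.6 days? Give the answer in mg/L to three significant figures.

2820 mg/L

For a continuous step input, C/C₀ ≈ ½·erfc((x−vt)/(2√(Dt))).
vt = 1.29 × 59.6 = 76.884 m and 2√(Dt) = 2√(2.01 × 59.6) = 21.89 m.
Argument (x−vt)/(2√(Dt)) = (43.9 − 76.884)/21.89 = -1.507; ½·erfc(-1.507) = 0.9835.
C = 2870 × 0.9835 = 2820 mg/L.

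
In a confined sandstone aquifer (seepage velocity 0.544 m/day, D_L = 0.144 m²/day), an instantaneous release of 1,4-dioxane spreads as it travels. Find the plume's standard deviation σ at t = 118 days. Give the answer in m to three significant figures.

5.83 m

Dispersive spreading gives a Gaussian with σ² = 2Dt; advection only shifts the center.
σ = √(2 × 0.144 × 118) = 5.83 m.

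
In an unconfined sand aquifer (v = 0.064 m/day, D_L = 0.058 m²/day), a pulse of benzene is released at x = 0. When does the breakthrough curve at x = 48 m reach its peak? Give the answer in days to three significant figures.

For the 1D instantaneous-source solution, setting ∂C/∂t = 0 at fixed x gives v²t² + 2Dt − x² = 0, so t = (√(D² + v²x²) − D)/v².
√(D² + v²x²) = √(0.058² + 0.064² × 48²) = 3.073; v² = 0.004096.
t = (3.073 − 0.058)/0.004096 = 736 days (vs. the pure-advection estimate x/v = 750 d).

736 days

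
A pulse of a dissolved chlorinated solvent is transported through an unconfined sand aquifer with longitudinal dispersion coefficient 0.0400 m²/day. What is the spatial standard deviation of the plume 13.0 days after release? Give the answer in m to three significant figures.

1.02 m

Dispersive spreading gives a Gaussian with σ² = 2Dt; advection only shifts the center.
σ = √(2 × 0.0400 × 13.0) = 1.02 m.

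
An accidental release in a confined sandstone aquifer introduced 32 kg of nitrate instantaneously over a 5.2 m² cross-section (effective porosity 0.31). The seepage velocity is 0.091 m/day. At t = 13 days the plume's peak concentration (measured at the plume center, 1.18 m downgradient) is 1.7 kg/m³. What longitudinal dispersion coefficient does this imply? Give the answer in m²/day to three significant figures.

At the plume center C_max = M/(n_e·A·√(4πDt)), so D = M²/(4πt·(n_e·A·C_max)²).
n_e·A·C_max = 0.31 × 5.2 × 1.7 = 2.740 kg/m.
D = 32²/(4π × 13 × 2.740²) = 0.835 m²/day.

0.835 m²/day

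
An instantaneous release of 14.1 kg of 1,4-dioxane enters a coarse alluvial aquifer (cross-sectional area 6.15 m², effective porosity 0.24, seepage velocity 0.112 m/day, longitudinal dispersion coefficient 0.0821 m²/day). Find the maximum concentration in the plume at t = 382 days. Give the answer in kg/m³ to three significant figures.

The peak of an instantaneous 1D plume sits at x = vt; there the Gaussian factor is 1 and C_max = M/(n_e·A·√(4πDt)), where n_e·A is the pore area the mass is dissolved in.
√(4πDt) = √(4π × 0.0821 × 382) = 19.85 m, so C_max = 14.1/(0.24 × 6.15 × 19.85) = 0.481 kg/m³.

0.481 kg/m³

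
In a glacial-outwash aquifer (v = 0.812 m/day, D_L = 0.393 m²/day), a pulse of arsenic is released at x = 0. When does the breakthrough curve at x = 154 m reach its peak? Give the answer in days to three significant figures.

For the 1D instantaneous-source solution, setting ∂C/∂t = 0 at fixed x gives v²t² + 2Dt − x² = 0, so t = (√(D² + v²x²) − D)/v².
√(D² + v²x²) = √(0.393² + 0.812² × 154²) = 125.0; v² = 0.659344.
t = (125.0 − 0.393)/0.659344 = 189 days (vs. the pure-advection estimate x/v = 190 d).

189 days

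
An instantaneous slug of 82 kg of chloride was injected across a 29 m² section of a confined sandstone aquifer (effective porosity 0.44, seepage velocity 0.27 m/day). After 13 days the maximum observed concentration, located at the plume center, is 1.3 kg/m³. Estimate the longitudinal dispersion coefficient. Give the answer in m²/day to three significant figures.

At the plume center C_max = M/(n_e·A·√(4πDt)), so D = M²/(4πt·(n_e·A·C_max)²).
n_e·A·C_max = 0.44 × 29 × 1.3 = 16.59 kg/m.
D = 82²/(4π × 13 × 16.59²) = 0.150 m²/day.

0.150 m²/day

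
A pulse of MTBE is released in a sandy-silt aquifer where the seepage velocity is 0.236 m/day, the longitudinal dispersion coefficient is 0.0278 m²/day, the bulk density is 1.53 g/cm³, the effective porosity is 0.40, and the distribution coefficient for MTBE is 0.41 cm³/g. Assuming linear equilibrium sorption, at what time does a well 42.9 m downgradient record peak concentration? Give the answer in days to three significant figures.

Retardation factor R = 1 + ρ_b·K_d/n = 1 + 1.53 × 0.41/0.40 = 2.568.
Sorption retards both mechanisms: v_R = v/R = 0.09190 m/day, D_R = D/R = 0.01083 m²/day.
Peak time from v_R²t² + 2D_R t − x² = 0: t = (√(D_R² + v_R²x²) − D_R)/v_R².
√(D_R² + v_R²x²) = √(0.01083² + 0.09190² × 42.9²) = 3.943; v_R² = 0.008446.
t = (3.943 − 0.01083)/0.008446 = 466 days.

466 days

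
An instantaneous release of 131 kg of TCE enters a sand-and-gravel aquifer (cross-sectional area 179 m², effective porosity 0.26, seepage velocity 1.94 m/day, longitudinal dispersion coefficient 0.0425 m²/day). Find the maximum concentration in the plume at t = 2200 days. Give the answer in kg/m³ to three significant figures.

0.0821 kg/m³

The peak of an instantaneous 1D plume sits at x = vt; there the Gaussian factor is 1 and C_max = M/(n_e·A·√(4πDt)), where n_e·A is the pore area the mass is dissolved in.
√(4πDt) = √(4π × 0.0425 × 2200) = 34.28 m, so C_max = 131/(0.26 × 179 × 34.28) = 0.0821 kg/m³.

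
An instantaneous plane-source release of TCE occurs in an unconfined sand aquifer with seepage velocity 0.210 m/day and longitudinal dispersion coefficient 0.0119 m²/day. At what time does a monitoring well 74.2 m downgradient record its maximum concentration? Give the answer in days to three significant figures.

353 days

For the 1D instantaneous-source solution, setting ∂C/∂t = 0 at fixed x gives v²t² + 2Dt − x² = 0, so t = (√(D² + v²x²) − D)/v².
√(D² + v²x²) = √(0.0119² + 0.210² × 74.2²) = 15.58; v² = 0.0441.
t = (15.58 − 0.0119)/0.0441 = 353 days (vs. the pure-advection estimate x/v = 353 d).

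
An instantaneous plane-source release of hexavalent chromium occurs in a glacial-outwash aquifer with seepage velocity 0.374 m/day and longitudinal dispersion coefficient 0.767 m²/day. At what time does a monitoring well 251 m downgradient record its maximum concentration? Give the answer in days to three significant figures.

For the 1D instantaneous-source solution, setting ∂C/∂t = 0 at fixed x gives v²t² + 2Dt − x² = 0, so t = (√(D² + v²x²) − D)/v².
√(D² + v²x²) = √(0.767² + 0.374² × 251²) = 93.88; v² = 0.139876.
t = (93.88 − 0.767)/0.139876 = 666 days (vs. the pure-advection estimate x/v = 671 d).

666 days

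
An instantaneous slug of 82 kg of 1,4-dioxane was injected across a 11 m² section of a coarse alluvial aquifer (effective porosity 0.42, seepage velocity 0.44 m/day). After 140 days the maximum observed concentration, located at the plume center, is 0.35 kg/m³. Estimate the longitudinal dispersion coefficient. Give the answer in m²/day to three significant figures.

1.46 m²/day

At the plume center C_max = M/(n_e·A·√(4πDt)), so D = M²/(4πt·(n_e·A·C_max)²).
n_e·A·C_max = 0.42 × 11 × 0.35 = 1.617 kg/m.
D = 82²/(4π × 140 × 1.617²) = 1.46 m²/day.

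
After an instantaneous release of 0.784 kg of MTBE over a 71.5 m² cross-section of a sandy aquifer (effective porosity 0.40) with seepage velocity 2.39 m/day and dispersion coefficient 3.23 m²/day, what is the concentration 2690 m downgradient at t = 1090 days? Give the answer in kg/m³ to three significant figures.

For an instantaneous plane source, C(x,t) = M/(n_e·A·√(4πDt)) · exp(−(x−vt)²/(4Dt)), with n_e·A the pore (flow) area.
Plume center vt = 2.39 × 1090 = 2605.1 m, so the well at 2690 m is 84.9 m downgradient of the peak.
√(4πDt) = 210.3 m, giving peak height M/(n_e·A·√(4πDt)) = 0.784/(0.40 × 71.5 × 210.3) = 0.0001303 kg/m³.
(x−vt)²/(4Dt) = (84.9)²/(4 × 3.23 × 1090) = 0.5118; exp(−0.5118) = 0.5994.
C = 0.0001303 × 0.5994 = 7.81e-05 kg/m³.

7.81e-05 kg/m³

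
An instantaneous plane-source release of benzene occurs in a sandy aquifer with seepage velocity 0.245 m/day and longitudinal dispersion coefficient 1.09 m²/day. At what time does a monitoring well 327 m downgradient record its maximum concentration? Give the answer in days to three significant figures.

For the 1D instantaneous-source solution, setting ∂C/∂t = 0 at fixed x gives v²t² + 2Dt − x² = 0, so t = (√(D² + v²x²) − D)/v².
√(D² + v²x²) = √(1.09² + 0.245² × 327²) = 80.12; v² = 0.060025.
t = (80.12 − 1.09)/0.060025 = 1320 days (vs. the pure-advection estimate x/v = 1330 d).

1320 days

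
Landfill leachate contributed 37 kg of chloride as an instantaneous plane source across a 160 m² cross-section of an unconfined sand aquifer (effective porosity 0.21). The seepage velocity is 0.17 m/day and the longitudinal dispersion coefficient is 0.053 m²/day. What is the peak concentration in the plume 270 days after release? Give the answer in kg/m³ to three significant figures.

The peak of an instantaneous 1D plume sits at x = vt; there the Gaussian factor is 1 and C_max = M/(n_e·A·√(4πDt)), where n_e·A is the pore area the mass is dissolved in.
√(4πDt) = √(4π × 0.053 × 270) = 13.41 m, so C_max = 37/(0.21 × 160 × 13.41) = 0.0821 kg/m³.

0.0821 kg/m³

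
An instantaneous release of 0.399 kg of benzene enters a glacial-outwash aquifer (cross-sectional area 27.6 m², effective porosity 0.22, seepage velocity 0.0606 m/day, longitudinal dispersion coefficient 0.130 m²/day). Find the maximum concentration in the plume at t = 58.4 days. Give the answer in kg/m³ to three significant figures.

0.00673 kg/m³

The peak of an instantaneous 1D plume sits at x = vt; there the Gaussian factor is 1 and C_max = M/(n_e·A·√(4πDt)), where n_e·A is the pore area the mass is dissolved in.
√(4πDt) = √(4π × 0.130 × 58.4) = 9.767 m, so C_max = 0.399/(0.22 × 27.6 × 9.767) = 0.00673 kg/m³.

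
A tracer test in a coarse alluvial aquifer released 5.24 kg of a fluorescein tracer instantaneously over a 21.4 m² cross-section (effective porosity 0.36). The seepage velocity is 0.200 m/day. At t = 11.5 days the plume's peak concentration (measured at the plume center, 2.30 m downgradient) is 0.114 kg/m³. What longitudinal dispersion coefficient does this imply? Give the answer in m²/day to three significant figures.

At the plume center C_max = M/(n_e·A·√(4πDt)), so D = M²/(4πt·(n_e·A·C_max)²).
n_e·A·C_max = 0.36 × 21.4 × 0.114 = 0.8783 kg/m.
D = 5.24²/(4π × 11.5 × 0.8783²) = 0.246 m²/day.

0.246 m²/day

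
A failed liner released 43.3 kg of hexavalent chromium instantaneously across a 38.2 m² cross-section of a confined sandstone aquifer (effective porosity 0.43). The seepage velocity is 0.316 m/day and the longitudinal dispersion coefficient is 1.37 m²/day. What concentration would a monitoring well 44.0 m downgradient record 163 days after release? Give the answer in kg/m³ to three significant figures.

0.0467 kg/m³

For an instantaneous plane source, C(x,t) = M/(n_e·A·√(4πDt)) · exp(−(x−vt)²/(4Dt)), with n_e·A the pore (flow) area.
Plume center vt = 0.316 × 163 = 51.508 m, so the well at 44.0 m is 7.508 m upgradient of the peak.
√(4πDt) = 52.97 m, giving peak height M/(n_e·A·√(4πDt)) = 43.3/(0.43 × 38.2 × 52.97) = 0.04977 kg/m³.
(x−vt)²/(4Dt) = (-7.508)²/(4 × 1.37 × 163) = 0.06311; exp(−0.06311) = 0.9388.
C = 0.04977 × 0.9388 = 0.0467 kg/m³.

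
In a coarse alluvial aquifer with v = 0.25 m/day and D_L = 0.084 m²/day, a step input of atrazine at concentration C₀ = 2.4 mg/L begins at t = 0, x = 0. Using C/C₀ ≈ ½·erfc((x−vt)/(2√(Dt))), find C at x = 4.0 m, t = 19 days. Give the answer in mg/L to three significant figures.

1.59 mg/L

For a continuous step input, C/C₀ ≈ ½·erfc((x−vt)/(2√(Dt))).
vt = 0.25 × 19 = 4.75 m and 2√(Dt) = 2√(0.084 × 19) = 2.527 m.
Argument (x−vt)/(2√(Dt)) = (4.0 − 4.75)/2.527 = -0.2968; ½·erfc(-0.2968) = 0.6627.
C = 2.4 × 0.6627 = 1.59 mg/L.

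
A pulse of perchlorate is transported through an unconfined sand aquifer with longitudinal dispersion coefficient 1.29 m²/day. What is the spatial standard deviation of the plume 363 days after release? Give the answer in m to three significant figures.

30.6 m

Dispersive spreading gives a Gaussian with σ² = 2Dt; advection only shifts the center.
σ = √(2 × 1.29 × 363) = 30.6 m.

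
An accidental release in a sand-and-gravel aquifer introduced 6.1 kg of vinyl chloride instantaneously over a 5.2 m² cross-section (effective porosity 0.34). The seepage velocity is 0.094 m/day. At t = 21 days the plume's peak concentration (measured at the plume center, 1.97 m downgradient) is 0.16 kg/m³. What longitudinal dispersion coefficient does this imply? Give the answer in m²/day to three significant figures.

1.76 m²/day

At the plume center C_max = M/(n_e·A·√(4πDt)), so D = M²/(4πt·(n_e·A·C_max)²).
n_e·A·C_max = 0.34 × 5.2 × 0.16 = 0.2829 kg/m.
D = 6.1²/(4π × 21 × 0.2829²) = 1.76 m²/day.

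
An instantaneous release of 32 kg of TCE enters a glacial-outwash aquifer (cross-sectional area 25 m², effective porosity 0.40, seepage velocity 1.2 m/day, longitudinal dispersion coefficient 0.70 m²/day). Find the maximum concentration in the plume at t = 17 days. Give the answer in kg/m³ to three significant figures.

0.262 kg/m³

The peak of an instantaneous 1D plume sits at x = vt; there the Gaussian factor is 1 and C_max = M/(n_e·A·√(4πDt)), where n_e·A is the pore area the mass is dissolved in.
√(4πDt) = √(4π × 0.70 × 17) = 12.23 m, so C_max = 32/(0.40 × 25 × 12.23) = 0.262 kg/m³.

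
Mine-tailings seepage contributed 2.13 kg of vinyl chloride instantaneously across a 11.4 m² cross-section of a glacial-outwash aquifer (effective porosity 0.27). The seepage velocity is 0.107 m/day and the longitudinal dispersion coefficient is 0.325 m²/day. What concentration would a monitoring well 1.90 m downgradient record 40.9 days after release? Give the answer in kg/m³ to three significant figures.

0.0477 kg/m³

For an instantaneous plane source, C(x,t) = M/(n_e·A·√(4πDt)) · exp(−(x−vt)²/(4Dt)), with n_e·A the pore (flow) area.
Plume center vt = 0.107 × 40.9 = 4.3763 m, so the well at 1.90 m is 2.4763 m upgradient of the peak.
√(4πDt) = 12.92 m, giving peak height M/(n_e·A·√(4πDt)) = 2.13/(0.27 × 11.4 × 12.92) = 0.05356 kg/m³.
(x−vt)²/(4Dt) = (-2.4763)²/(4 × 0.325 × 40.9) = 0.1153; exp(−0.1153) = 0.8911.
C = 0.05356 × 0.8911 = 0.0477 kg/m³.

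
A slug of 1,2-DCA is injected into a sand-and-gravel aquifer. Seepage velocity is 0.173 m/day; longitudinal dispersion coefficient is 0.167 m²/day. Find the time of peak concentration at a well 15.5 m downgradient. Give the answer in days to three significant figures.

84.2 days

For the 1D instantaneous-source solution, setting ∂C/∂t = 0 at fixed x gives v²t² + 2Dt − x² = 0, so t = (√(D² + v²x²) − D)/v².
√(D² + v²x²) = √(0.167² + 0.173² × 15.5²) = 2.687; v² = 0.029929.
t = (2.687 − 0.167)/0.029929 = 84.2 days (vs. the pure-advection estimate x/v = 89.6 d).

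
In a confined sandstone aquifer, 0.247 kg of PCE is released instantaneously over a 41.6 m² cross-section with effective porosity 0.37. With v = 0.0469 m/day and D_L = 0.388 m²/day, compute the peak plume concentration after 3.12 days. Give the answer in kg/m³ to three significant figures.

0.00411 kg/m³

The peak of an instantaneous 1D plume sits at x = vt; there the Gaussian factor is 1 and C_max = M/(n_e·A·√(4πDt)), where n_e·A is the pore area the mass is dissolved in.
√(4πDt) = √(4π × 0.388 × 3.12) = 3.900 m, so C_max = 0.247/(0.37 × 41.6 × 3.900) = 0.00411 kg/m³.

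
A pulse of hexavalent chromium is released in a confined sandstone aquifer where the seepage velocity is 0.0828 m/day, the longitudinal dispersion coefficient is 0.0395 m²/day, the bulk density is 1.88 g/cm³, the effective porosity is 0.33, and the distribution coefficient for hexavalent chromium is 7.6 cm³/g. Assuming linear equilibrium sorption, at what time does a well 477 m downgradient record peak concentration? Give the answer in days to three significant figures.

255000 days

Retardation factor R = 1 + ρ_b·K_d/n = 1 + 1.88 × 7.6/0.33 = 44.30.
Sorption retards both mechanisms: v_R = v/R = 0.001869 m/day, D_R = D/R = 0.0008916 m²/day.
Peak time from v_R²t² + 2D_R t − x² = 0: t = (√(D_R² + v_R²x²) − D_R)/v_R².
√(D_R² + v_R²x²) = √(0.0008916² + 0.001869² × 477²) = 0.8915; v_R² = 3.493e-06.
t = (0.8915 − 0.0008916)/3.493e-06 = 255000 days.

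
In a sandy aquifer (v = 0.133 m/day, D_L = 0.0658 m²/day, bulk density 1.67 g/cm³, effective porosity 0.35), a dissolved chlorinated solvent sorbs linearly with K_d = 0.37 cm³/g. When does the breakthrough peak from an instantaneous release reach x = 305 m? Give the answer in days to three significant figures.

Retardation factor R = 1 + ρ_b·K_d/n = 1 + 1.67 × 0.37/0.35 = 2.765.
Sorption retards both mechanisms: v_R = v/R = 0.04810 m/day, D_R = D/R = 0.02380 m²/day.
Peak time from v_R²t² + 2D_R t − x² = 0: t = (√(D_R² + v_R²x²) − D_R)/v_R².
√(D_R² + v_R²x²) = √(0.02380² + 0.04810² × 305²) = 14.67; v_R² = 0.002314.
t = (14.67 − 0.02380)/0.002314 = 6330 days.

6330 days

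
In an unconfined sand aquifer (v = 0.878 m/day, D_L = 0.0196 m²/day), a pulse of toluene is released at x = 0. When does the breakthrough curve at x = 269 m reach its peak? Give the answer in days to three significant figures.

For the 1D instantaneous-source solution, setting ∂C/∂t = 0 at fixed x gives v²t² + 2Dt − x² = 0, so t = (√(D² + v²x²) − D)/v².
√(D² + v²x²) = √(0.0196² + 0.878² × 269²) = 236.2; v² = 0.770884.
t = (236.2 − 0.0196)/0.770884 = 306 days (vs. the pure-advection estimate x/v = 306 d).

306 days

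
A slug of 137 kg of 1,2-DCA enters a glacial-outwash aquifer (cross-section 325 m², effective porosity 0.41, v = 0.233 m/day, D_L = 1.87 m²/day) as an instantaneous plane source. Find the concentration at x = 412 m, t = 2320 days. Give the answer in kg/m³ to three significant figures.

For an instantaneous plane source, C(x,t) = M/(n_e·A·√(4πDt)) · exp(−(x−vt)²/(4Dt)), with n_e·A the pore (flow) area.
Plume center vt = 0.233 × 2320 = 540.56 m, so the well at 412 m is 128.56 m upgradient of the peak.
√(4πDt) = 233.5 m, giving peak height M/(n_e·A·√(4πDt)) = 137/(0.41 × 325 × 233.5) = 0.004403 kg/m³.
(x−vt)²/(4Dt) = (-128.56)²/(4 × 1.87 × 2320) = 0.9524; exp(−0.9524) = 0.3858.
C = 0.004403 × 0.3858 = 0.00170 kg/m³.

0.00170 kg/m³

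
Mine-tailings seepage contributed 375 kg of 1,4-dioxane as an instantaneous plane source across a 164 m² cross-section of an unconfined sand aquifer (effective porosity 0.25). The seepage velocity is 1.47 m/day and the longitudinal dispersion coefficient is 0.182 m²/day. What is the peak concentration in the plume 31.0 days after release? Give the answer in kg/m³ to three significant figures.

1.09 kg/m³

The peak of an instantaneous 1D plume sits at x = vt; there the Gaussian factor is 1 and C_max = M/(n_e·A·√(4πDt)), where n_e·A is the pore area the mass is dissolved in.
√(4πDt) = √(4π × 0.182 × 31.0) = 8.420 m, so C_max = 375/(0.25 × 164 × 8.420) = 1.09 kg/m³.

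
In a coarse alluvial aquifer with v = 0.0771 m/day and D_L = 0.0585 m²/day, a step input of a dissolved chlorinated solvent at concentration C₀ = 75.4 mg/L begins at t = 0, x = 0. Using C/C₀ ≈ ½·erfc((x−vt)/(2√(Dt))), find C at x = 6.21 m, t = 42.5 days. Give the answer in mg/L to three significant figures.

7.10 mg/L

For a continuous step input, C/C₀ ≈ ½·erfc((x−vt)/(2√(Dt))).
vt = 0.0771 × 42.5 = 3.27675 m and 2√(Dt) = 2√(0.0585 × 42.5) = 3.154 m.
Argument (x−vt)/(2√(Dt)) = (6.21 − 3.27675)/3.154 = 0.9300; ½·erfc(0.9300) = 0.09422.
C = 75.4 × 0.09422 = 7.10 mg/L.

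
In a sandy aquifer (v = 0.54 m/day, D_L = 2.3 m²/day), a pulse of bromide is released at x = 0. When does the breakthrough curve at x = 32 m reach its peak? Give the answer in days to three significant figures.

51.9 days

For the 1D instantaneous-source solution, setting ∂C/∂t = 0 at fixed x gives v²t² + 2Dt − x² = 0, so t = (√(D² + v²x²) − D)/v².
√(D² + v²x²) = √(2.3² + 0.54² × 32²) = 17.43; v² = 0.2916.
t = (17.43 − 2.3)/0.2916 = 51.9 days (vs. the pure-advection estimate x/v = 59.3 d).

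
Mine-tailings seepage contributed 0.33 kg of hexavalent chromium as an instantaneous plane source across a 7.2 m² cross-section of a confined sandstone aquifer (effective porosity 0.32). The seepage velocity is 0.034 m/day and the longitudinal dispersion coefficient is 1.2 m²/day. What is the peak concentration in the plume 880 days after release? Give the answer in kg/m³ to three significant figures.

0.00124 kg/m³

The peak of an instantaneous 1D plume sits at x = vt; there the Gaussian factor is 1 and C_max = M/(n_e·A·√(4πDt)), where n_e·A is the pore area the mass is dissolved in.
√(4πDt) = √(4π × 1.2 × 880) = 115.2 m, so C_max = 0.33/(0.32 × 7.2 × 115.2) = 0.00124 kg/m³.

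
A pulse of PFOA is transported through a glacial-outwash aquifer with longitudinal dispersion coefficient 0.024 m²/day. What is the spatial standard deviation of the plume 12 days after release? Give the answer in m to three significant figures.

Dispersive spreading gives a Gaussian with σ² = 2Dt; advection only shifts the center.
σ = √(2 × 0.024 × 12) = 0.759 m.

0.759 m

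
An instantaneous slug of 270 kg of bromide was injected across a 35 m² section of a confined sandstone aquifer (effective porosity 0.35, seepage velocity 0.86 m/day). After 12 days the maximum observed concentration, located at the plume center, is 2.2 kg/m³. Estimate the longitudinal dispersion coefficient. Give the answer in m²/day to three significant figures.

0.666 m²/day

At the plume center C_max = M/(n_e·A·√(4πDt)), so D = M²/(4πt·(n_e·A·C_max)²).
n_e·A·C_max = 0.35 × 35 × 2.2 = 26.95 kg/m.
D = 270²/(4π × 12 × 26.95²) = 0.666 m²/day.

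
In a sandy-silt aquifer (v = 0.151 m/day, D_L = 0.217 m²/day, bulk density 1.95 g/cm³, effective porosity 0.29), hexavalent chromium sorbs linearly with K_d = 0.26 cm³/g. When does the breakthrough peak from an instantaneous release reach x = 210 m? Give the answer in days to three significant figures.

Retardation factor R = 1 + ρ_b·K_d/n = 1 + 1.95 × 0.26/0.29 = 2.748.
Sorption retards both mechanisms: v_R = v/R = 0.05495 m/day, D_R = D/R = 0.07897 m²/day.
Peak time from v_R²t² + 2D_R t − x² = 0: t = (√(D_R² + v_R²x²) − D_R)/v_R².
√(D_R² + v_R²x²) = √(0.07897² + 0.05495² × 210²) = 11.54; v_R² = 0.003020.
t = (11.54 − 0.07897)/0.003020 = 3800 days.

3800 days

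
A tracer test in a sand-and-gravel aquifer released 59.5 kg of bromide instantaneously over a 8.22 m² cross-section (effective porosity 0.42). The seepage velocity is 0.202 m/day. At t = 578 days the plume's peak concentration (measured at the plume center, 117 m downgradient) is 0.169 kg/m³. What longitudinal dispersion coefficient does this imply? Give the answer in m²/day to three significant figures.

At the plume center C_max = M/(n_e·A·√(4πDt)), so D = M²/(4πt·(n_e·A·C_max)²).
n_e·A·C_max = 0.42 × 8.22 × 0.169 = 0.5835 kg/m.
D = 59.5²/(4π × 578 × 0.5835²) = 1.43 m²/day.

1.43 m²/day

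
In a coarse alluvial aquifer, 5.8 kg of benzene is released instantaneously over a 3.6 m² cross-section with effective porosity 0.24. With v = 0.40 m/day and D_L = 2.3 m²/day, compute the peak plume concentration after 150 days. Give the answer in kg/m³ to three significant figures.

0.102 kg/m³

The peak of an instantaneous 1D plume sits at x = vt; there the Gaussian factor is 1 and C_max = M/(n_e·A·√(4πDt)), where n_e·A is the pore area the mass is dissolved in.
√(4πDt) = √(4π × 2.3 × 150) = 65.84 m, so C_max = 5.8/(0.24 × 3.6 × 65.84) = 0.102 kg/m³.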